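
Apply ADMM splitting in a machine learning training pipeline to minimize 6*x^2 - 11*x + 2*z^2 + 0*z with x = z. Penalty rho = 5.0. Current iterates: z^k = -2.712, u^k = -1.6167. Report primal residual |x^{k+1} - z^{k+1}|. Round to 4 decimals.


ADMM iteration with rho = 5.0, z^k = -2.712, u^k = -1.6167
Step 1: x-update.
Minimize 6*x^2 - 11*x + (5.0/2)*(x + 2.712 - 1.6167)^2
FOC: (2*6 + 5.0)*x = 11 + 5.0*(-2.712 + 1.6167)
x^{k+1} = 0.3249
Step 2: z-update.
Minimize 2*z^2 + 0*z + (5.0/2)*(0.3249 - z - 1.6167)^2
FOC: (2*2 + 5.0)*z = 0 + 5.0*(0.3249 - 1.6167)
z^{k+1} = -0.7177
Step 3: u-update.
u^{k+1} = -1.6167 + 0.3249 + 0.7177 = -0.5741
Step 4: Primal residual = |0.3249 + 0.7177| = 1.0426


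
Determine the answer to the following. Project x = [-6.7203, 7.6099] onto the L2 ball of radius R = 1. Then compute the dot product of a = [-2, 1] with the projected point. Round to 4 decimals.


Step 1: Compute ||x|| (intermediates to 6 decimals).
||x|| = sqrt((-6.7203)^2 + 7.6099^2) = 10.152488
Step 2: Project.
Since ||x|| > R, scale = R/||x|| = 1/10.152488 = 0.098498, proj(x) = scale * x
proj(x) = [-0.661936, 0.74956]
Step 3: Dot product.
a^T * proj(x) = -2*(-0.661936) + 1*0.74956 = 2.0734


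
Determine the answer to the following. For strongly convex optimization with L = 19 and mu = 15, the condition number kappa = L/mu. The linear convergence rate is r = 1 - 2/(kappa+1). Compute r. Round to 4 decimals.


Step 1: Compute the condition number.
kappa = L/mu = 19/15 = 1.2667
Step 2: Compute the convergence rate.
r = 1 - 2/(kappa + 1) = 1 - 2*mu/(L + mu) = (L - mu)/(L + mu) = 4/34 = 0.1176


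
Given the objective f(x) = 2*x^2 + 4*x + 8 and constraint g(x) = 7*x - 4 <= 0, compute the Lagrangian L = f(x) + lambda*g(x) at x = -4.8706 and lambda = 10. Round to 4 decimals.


Step 1: Evaluate f(x).
f(-4.8706) = 2*(-4.8706)^2 + 4*(-4.8706) + 8 = 35.9631
Step 2: Evaluate g(x).
g(-4.8706) = 7*-4.8706 - 4 = -38.0942
Step 3: Compute Lagrangian.
L = 35.9631 + 10*-38.0942 = -344.9789


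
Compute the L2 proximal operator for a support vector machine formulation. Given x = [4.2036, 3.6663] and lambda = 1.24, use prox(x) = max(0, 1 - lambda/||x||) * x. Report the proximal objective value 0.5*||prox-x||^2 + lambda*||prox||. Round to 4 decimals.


Step 1: Compute ||x||.
||x|| = 5.5778
Step 2: Compute scaling factor.
scale = max(0, 1 - 1.24/5.5778) = 0.7777
Step 3: prox(x) = [3.2691, 2.8512]
||prox(x)|| = 4.3378
Step 4: Proximal objective.
0.5*||prox-x||^2 = 0.7688
lambda*||prox|| = 5.3789
Total = 6.1477


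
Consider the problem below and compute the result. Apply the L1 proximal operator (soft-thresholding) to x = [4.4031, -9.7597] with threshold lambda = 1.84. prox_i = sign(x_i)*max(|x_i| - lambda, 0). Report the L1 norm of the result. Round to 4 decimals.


Soft-thresholding with lambda = 1.84:
prox(4.4031) = sign(4.4031)*max(|4.4031| - 1.84, 0) = 2.5631
prox(-9.7597) = sign(-9.7597)*max(|-9.7597| - 1.84, 0) = -7.9197
prox(x) = [2.5631, -7.9197]
||prox(x)||_1 = 2.5631 + 7.9197 = 10.4828


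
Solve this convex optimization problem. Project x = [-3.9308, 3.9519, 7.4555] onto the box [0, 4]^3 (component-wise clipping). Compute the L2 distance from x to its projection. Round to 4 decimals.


Project each component onto [0, 4].
clip(-3.9308) = 0.0, clip(3.9519) = 3.9519, clip(7.4555) = 4.0
Projection = [0.0, 3.9519, 4.0]
Squared diffs: [15.4512, 0.0, 11.9405]
Distance = sqrt(27.3917) = 5.2337


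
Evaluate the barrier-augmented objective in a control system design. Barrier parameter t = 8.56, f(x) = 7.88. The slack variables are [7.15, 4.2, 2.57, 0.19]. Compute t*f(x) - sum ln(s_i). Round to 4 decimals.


Step 1: Compute log-barrier.
ln values: [1.9671, 1.4351, 0.9439, -1.6607]
phi = -(1.9671 + 1.4351 + 0.9439 - 1.6607) = -2.6854
Step 2: Compute augmented objective.
t*f(x) = 8.56*7.88 = 67.4528
Total = 67.4528 - 2.6854 = 64.7674


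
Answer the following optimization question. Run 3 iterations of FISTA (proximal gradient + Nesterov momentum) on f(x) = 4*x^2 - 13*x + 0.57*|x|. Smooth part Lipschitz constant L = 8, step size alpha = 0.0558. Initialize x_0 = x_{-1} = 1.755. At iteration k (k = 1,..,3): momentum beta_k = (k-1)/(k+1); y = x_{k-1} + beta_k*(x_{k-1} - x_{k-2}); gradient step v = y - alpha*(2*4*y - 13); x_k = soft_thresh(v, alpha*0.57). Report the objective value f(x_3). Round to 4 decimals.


FISTA on f(x) = 4*x^2 - 13*x + 0.57*|x|
L = 8, alpha = 0.0558
Iteration 1: beta = 0.0, y = 1.755 + 0.0*(1.755 - 1.755) = 1.755
  grad(y) = 1.04, v = y - alpha*grad = 1.697
  prox(v) = soft_thresh(1.697, 0.0318) = 1.6652
Iteration 2: beta = 0.3333, y = 1.6652 + 0.3333*(1.6652 - 1.755) = 1.6352
  grad(y) = 0.0817, v = y - alpha*grad = 1.6307
  prox(v) = soft_thresh(1.6307, 0.0318) = 1.5988
Iteration 3: beta = 0.5, y = 1.5988 + 0.5*(1.5988 - 1.6652) = 1.5657
  grad(y) = -0.4745, v = y - alpha*grad = 1.5922
  prox(v) = soft_thresh(1.5922, 0.0318) = 1.5604
f(x_3) = 4*1.5604^2 - 13*1.5604 + 0.57*|1.5604| = -9.6564


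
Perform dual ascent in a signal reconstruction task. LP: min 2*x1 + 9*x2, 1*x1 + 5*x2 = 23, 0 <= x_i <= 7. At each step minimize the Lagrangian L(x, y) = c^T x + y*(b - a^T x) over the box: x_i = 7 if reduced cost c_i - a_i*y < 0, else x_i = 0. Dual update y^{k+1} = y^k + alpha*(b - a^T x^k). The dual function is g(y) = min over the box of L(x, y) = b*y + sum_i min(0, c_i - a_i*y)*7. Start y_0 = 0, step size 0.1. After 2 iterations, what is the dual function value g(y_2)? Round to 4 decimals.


Dual ascent for LP: min 2*x1 + 9*x2, 1*x1 + 5*x2 = 23, 0 <= x_i <= 7
Step 1: y^k = 0.0, reduced costs: (2.0, 9.0)
  x^k = (0.0, 0.0), subgradient = b - a^T x = 23.0
  y^{k+1} = 0.0 + 0.1*23.0 = 2.3
Step 2: y^k = 2.3, reduced costs: (-0.3, -2.5)
  x^k = (7.0, 7.0), subgradient = b - a^T x = -19.0
  y^{k+1} = 2.3 + 0.1*-19.0 = 0.4
Dual objective at y_2 = 0.4: reduced costs (1.6, 7.0), box minimizer x = (0.0, 0.0)
g(y_2) = b*y + (c1 - a1*y)*x1 + (c2 - a2*y)*x2 = 23*0.4 + 1.6*0.0 + 7.0*0.0 = 9.2 + 0.0 + 0.0 = 9.2


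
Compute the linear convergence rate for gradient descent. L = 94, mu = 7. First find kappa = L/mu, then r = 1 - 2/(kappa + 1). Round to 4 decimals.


Step 1: Compute the condition number.
kappa = L/mu = 94/7 = 13.4286
Step 2: Compute the convergence rate.
r = 1 - 2/(kappa + 1) = 1 - 2*mu/(L + mu) = (L - mu)/(L + mu) = 87/101 = 0.8614


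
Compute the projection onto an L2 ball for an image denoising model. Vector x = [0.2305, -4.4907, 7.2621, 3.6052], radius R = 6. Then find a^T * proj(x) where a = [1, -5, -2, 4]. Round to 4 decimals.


Step 1: Compute ||x|| (intermediates to 6 decimals).
||x|| = sqrt(0.2305^2 + (-4.4907)^2 + 7.2621^2 + 3.6052^2) = 9.271196
Step 2: Project.
Since ||x|| > R, scale = R/||x|| = 6/9.271196 = 0.647166, proj(x) = scale * x
proj(x) = [0.149172, -2.906228, 4.699784, 2.333163]
Step 3: Dot product.
a^T * proj(x) = 1*0.149172 - 5*(-2.906228) - 2*4.699784 + 4*2.333163 = 14.6134


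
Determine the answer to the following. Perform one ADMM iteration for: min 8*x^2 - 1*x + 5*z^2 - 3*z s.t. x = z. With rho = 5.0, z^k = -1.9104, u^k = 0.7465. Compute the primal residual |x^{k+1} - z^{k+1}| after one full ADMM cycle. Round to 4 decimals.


ADMM iteration with rho = 5.0, z^k = -1.9104, u^k = 0.7465
Step 1: x-update.
Minimize 8*x^2 - 1*x + (5.0/2)*(x + 1.9104 + 0.7465)^2
FOC: (2*8 + 5.0)*x = 1 + 5.0*(-1.9104 - 0.7465)
x^{k+1} = -0.585
Step 2: z-update.
Minimize 5*z^2 - 3*z + (5.0/2)*(-0.585 - z + 0.7465)^2
FOC: (2*5 + 5.0)*z = 3 + 5.0*(-0.585 + 0.7465)
z^{k+1} = 0.2538
Step 3: u-update.
u^{k+1} = 0.7465 - 0.585 - 0.2538 = -0.0923
Step 4: Primal residual = |-0.585 - 0.2538| = 0.8388


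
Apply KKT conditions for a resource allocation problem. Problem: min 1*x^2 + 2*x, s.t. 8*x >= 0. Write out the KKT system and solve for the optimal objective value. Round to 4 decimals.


Step 1: Try lambda = 0 (constraint inactive).
x_unc = -2/(2*1) = -1.0
Check: 8*-1.0 = -8.0 < 0 -- violated!
Step 2: Constraint must be active: 8*x = 0
x* = 0/8 = 0.0
lambda = (2*1*0.0 + 2)/8 = 0.25
Step 3: Compute optimal value.
f(x*) = 1*0.0^2 + 2*0.0 = 0.0


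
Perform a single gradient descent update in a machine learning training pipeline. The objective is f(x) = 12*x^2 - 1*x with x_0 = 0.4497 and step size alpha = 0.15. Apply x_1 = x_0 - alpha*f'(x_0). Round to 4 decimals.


We compute the gradient at x_0 and apply the update.
f'(x) = 24*x - 1
f'(0.4497) = 24*0.4497 - 1 = 9.7928
x_1 = 0.4497 - 0.15*9.7928 = -1.0192


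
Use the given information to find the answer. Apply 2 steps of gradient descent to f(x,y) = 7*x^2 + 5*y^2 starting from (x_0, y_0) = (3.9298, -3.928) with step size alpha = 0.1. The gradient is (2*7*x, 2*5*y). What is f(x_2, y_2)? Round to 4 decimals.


Gradient descent on f(x,y) = 7*x^2 + 5*y^2.
Starting point: (3.9298, -3.928), alpha = 0.1
Step 1: grad_x = 2*7*3.9298 = 55.0172, grad_y = 2*5*-3.928 = -39.28
  x_1 = 3.9298 - 0.1*55.0172 = -1.5719
  y_1 = -3.928 - 0.1*-39.28 = 0.0
Step 2: grad_x = 2*7*-1.5719 = -22.0069, grad_y = 2*5*0.0 = 0.0
  x_2 = -1.5719 - 0.1*-22.0069 = 0.6288
  y_2 = 0.0 - 0.1*0.0 = 0.0
f(0.6288, 0.0) = 7*0.6288^2 + 5*0.0^2 = 2.7674


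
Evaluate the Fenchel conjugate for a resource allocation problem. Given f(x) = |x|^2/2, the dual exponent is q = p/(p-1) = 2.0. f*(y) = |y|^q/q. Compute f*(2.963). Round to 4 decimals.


The conjugate exponent q satisfies 1/p + 1/q = 1.
p = 2, so q = 2/(2 - 1) = 2.0
|y|^q = 2.963^2.0 = 8.7794
f*(2.963) = 8.7794 / 2.0 = 4.3897


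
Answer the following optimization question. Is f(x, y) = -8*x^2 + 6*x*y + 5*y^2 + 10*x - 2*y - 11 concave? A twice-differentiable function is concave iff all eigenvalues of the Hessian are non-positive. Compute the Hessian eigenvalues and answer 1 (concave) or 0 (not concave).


The Hessian of f(x,y) = -8*x^2 + 6*x*y + 5*y^2 + 10*x - 2*y - 11 is:
H = [[-16, 6], [6, 10]]
Trace = -16 + 10 = -6
Determinant = -16*10 - (6)^2 = -196
Discriminant = (-6)^2 - 4*-196 = 820.0
Eigenvalues: lambda_1 = -17.3178, lambda_2 = 11.3178
The function is not concave.

0


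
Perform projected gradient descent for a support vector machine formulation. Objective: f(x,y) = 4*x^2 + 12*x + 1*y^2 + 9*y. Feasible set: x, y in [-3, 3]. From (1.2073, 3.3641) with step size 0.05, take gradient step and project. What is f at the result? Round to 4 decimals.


Step 1: Compute gradient at (1.2073, 3.3641).
grad_x = 2*4*1.2073 + 12 = 21.6584
grad_y = 2*1*3.3641 + 9 = 15.7282
Step 2: Gradient step.
x_raw = 1.2073 - 0.05*21.6584 = 0.1244
y_raw = 3.3641 - 0.05*15.7282 = 2.5777
Step 3: Project onto [-3, 3].
x_proj = clip(0.1244) = 0.1244
y_proj = clip(2.5777) = 2.5777
Step 4: Evaluate f.
f(0.1244, 2.5777) = 31.3981


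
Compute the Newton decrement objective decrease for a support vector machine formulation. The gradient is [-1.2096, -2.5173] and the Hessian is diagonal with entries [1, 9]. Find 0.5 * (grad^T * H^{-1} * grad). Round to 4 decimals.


Step 1: H is diagonal, so H^(-1) * g = [-1.2096, -0.2797].
Step 2: g^T H^(-1) g = sum_i g_i^2 / H_ii
  = (-1.2096)^2/1 + (-2.5173)^2/9
  = 1.4631 + 0.7041 = 2.1672
Step 3: Objective decrease = 0.5 * g^T H^(-1) g = 1.0836


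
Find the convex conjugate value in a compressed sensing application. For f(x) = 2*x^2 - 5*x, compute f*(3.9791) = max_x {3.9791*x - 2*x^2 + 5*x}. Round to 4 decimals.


f*(y) = sup_x {y*x - a*x^2 - b*x} = sup_x {(y-b)*x - a*x^2}
FOC: (y - b) - 2a*x = 0 => x* = (y - b)/(2a)
x* = (3.9791 + 5)/(2*2) = 2.2448
f*(3.9791) = (y-b)^2/(4a) = (3.9791 + 5)^2/(4*2)
= 80.6242/8 = 10.078


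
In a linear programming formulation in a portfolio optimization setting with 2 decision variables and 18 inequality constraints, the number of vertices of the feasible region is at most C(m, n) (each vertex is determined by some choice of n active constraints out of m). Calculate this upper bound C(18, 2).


Each vertex corresponds to some choice of n active constraints out of m, so the number of vertices is at most C(m, n) = m! / (n!(m-n)!).
m = 18, n = 2
Numerator: 18 * 17
Denominator: 2! = 2
C(18, 2) = 153


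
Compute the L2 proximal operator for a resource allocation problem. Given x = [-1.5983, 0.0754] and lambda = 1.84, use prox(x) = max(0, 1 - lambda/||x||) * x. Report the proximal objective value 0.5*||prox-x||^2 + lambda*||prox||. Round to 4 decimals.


Step 1: Compute ||x||.
||x|| = 1.6001
Step 2: Compute scaling factor.
scale = max(0, 1 - 1.84/1.6001) = 0.0
Step 3: prox(x) = [-0.0, 0.0]
||prox(x)|| = 0.0
Step 4: Proximal objective.
0.5*||prox-x||^2 = 1.2801
lambda*||prox|| = 0.0
Total = 1.2801


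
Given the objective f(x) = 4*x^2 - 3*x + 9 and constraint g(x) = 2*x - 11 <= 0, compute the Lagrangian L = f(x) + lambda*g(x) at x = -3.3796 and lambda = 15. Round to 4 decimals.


Step 1: Evaluate f(x).
f(-3.3796) = 4*(-3.3796)^2 - 3*(-3.3796) + 9 = 64.8256
Step 2: Evaluate g(x).
g(-3.3796) = 2*-3.3796 - 11 = -17.7592
Step 3: Compute Lagrangian.
L = 64.8256 + 15*-17.7592 = -201.5624


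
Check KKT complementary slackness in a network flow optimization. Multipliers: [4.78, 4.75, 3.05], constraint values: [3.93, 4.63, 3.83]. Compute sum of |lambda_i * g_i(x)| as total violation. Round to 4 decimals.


KKT complementary slackness check:
lambda_1 * g_1 = 4.78 * 3.93 = 18.7854
lambda_2 * g_2 = 4.75 * 4.63 = 21.9925
lambda_3 * g_3 = 3.05 * 3.83 = 11.6815
Total violation = 18.7854 + 21.9925 + 11.6815 = 52.4594


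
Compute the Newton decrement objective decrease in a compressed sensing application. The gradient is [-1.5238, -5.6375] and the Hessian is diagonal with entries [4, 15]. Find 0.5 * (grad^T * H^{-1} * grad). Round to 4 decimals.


Step 1: H is diagonal, so H^(-1) * g = [-0.381, -0.3758].
Step 2: g^T H^(-1) g = sum_i g_i^2 / H_ii
  = (-1.5238)^2/4 + (-5.6375)^2/15
  = 0.5805 + 2.1188 = 2.6993
Step 3: Objective decrease = 0.5 * g^T H^(-1) g = 1.3496


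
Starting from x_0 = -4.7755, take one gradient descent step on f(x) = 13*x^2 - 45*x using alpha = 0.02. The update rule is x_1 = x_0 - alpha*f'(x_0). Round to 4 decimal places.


We compute the gradient at x_0 and apply the update.
f'(x) = 26*x - 45
f'(-4.7755) = 26*-4.7755 - 45 = -169.163
x_1 = -4.7755 - 0.02*-169.163 = -1.3922


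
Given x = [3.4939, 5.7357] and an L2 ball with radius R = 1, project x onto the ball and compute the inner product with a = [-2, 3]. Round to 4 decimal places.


Step 1: Compute ||x|| (intermediates to 6 decimals).
||x|| = sqrt(3.4939^2 + 5.7357^2) = 6.71607
Step 2: Project.
Since ||x|| > R, scale = R/||x|| = 1/6.71607 = 0.148897, proj(x) = scale * x
proj(x) = [0.520231, 0.854029]
Step 3: Dot product.
a^T * proj(x) = -2*0.520231 + 3*0.854029 = 1.5216


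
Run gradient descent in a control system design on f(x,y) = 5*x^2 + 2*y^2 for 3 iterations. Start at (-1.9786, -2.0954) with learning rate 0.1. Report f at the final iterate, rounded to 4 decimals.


Gradient descent on f(x,y) = 5*x^2 + 2*y^2.
Starting point: (-1.9786, -2.0954), alpha = 0.1
Step 1: grad_x = 2*5*-1.9786 = -19.786, grad_y = 2*2*-2.0954 = -8.3816
  x_1 = -1.9786 - 0.1*-19.786 = 0.0
  y_1 = -2.0954 - 0.1*-8.3816 = -1.2572
Step 2: grad_x = 2*5*0.0 = 0.0, grad_y = 2*2*-1.2572 = -5.029
  x_2 = 0.0 - 0.1*0.0 = 0.0
  y_2 = -1.2572 - 0.1*-5.029 = -0.7543
Step 3: grad_x = 2*5*0.0 = 0.0, grad_y = 2*2*-0.7543 = -3.0174
  x_3 = 0.0 - 0.1*0.0 = 0.0
  y_3 = -0.7543 - 0.1*-3.0174 = -0.4526
f(0.0, -0.4526) = 5*0.0^2 + 2*(-0.4526)^2 = 0.4097


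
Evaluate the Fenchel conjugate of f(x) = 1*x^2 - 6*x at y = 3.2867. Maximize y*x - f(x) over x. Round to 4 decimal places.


f*(y) = sup_x {y*x - a*x^2 - b*x} = sup_x {(y-b)*x - a*x^2}
FOC: (y - b) - 2a*x = 0 => x* = (y - b)/(2a)
x* = (3.2867 + 6)/(2*1) = 4.6434
f*(3.2867) = (y-b)^2/(4a) = (3.2867 + 6)^2/(4*1)
= 86.2428/4 = 21.5607


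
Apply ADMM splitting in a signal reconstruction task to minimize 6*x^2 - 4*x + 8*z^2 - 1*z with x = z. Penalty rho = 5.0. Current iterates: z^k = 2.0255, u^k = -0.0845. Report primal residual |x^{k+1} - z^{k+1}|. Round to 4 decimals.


ADMM iteration with rho = 5.0, z^k = 2.0255, u^k = -0.0845
Step 1: x-update.
Minimize 6*x^2 - 4*x + (5.0/2)*(x - 2.0255 - 0.0845)^2
FOC: (2*6 + 5.0)*x = 4 + 5.0*(2.0255 + 0.0845)
x^{k+1} = 0.8559
Step 2: z-update.
Minimize 8*z^2 - 1*z + (5.0/2)*(0.8559 - z - 0.0845)^2
FOC: (2*8 + 5.0)*z = 1 + 5.0*(0.8559 - 0.0845)
z^{k+1} = 0.2313
Step 3: u-update.
u^{k+1} = -0.0845 + 0.8559 - 0.2313 = 0.5401
Step 4: Primal residual = |0.8559 - 0.2313| = 0.6246


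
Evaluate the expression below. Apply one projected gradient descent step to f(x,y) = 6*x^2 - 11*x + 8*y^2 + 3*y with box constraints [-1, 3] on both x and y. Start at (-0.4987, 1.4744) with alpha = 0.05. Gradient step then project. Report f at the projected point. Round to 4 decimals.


Step 1: Compute gradient at (-0.4987, 1.4744).
grad_x = 2*6*-0.4987 - 11 = -16.9844
grad_y = 2*8*1.4744 + 3 = 26.5904
Step 2: Gradient step.
x_raw = -0.4987 - 0.05*-16.9844 = 0.3505
y_raw = 1.4744 - 0.05*26.5904 = 0.1449
Step 3: Project onto [-1, 3].
x_proj = clip(0.3505) = 0.3505
y_proj = clip(0.1449) = 0.1449
Step 4: Evaluate f.
f(0.3505, 0.1449) = -2.516


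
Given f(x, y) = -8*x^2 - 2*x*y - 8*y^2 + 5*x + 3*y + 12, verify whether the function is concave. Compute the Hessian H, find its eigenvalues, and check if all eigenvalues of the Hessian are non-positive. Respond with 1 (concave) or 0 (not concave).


The Hessian of f(x,y) = -8*x^2 - 2*x*y - 8*y^2 + 5*x + 3*y + 12 is:
H = [[-16, -2], [-2, -16]]
Trace = -16 - 16 = -32
Determinant = -16*-16 - (-2)^2 = 252
Discriminant = (-32)^2 - 4*252 = 16.0
Eigenvalues: lambda_1 = -18.0, lambda_2 = -14.0
The function is concave.

1


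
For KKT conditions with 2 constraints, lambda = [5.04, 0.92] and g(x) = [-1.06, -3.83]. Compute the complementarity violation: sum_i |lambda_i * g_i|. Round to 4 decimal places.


KKT complementary slackness check:
lambda_1 * g_1 = 5.04 * -1.06 = -5.3424
lambda_2 * g_2 = 0.92 * -3.83 = -3.5236
Total violation = 5.3424 + 3.5236 = 8.866


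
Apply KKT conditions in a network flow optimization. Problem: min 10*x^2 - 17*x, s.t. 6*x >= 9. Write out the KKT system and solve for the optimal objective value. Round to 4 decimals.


Step 1: Try lambda = 0 (constraint inactive).
x_unc = 17/(2*10) = 0.85
Check: 6*0.85 = 5.1 < 9 -- violated!
Step 2: Constraint must be active: 6*x = 9
x* = 9/6 = 1.5
lambda = (2*10*1.5 - 17)/6 = 2.1667
Step 3: Compute optimal value.
f(x*) = 10*1.5^2 - 17*1.5 = -3.0


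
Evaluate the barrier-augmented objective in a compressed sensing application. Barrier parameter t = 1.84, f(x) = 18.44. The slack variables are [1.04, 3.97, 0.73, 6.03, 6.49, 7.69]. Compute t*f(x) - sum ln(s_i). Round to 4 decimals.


Step 1: Compute log-barrier.
ln values: [0.0392, 1.3788, -0.3147, 1.7967, 1.8703, 2.0399]
phi = -(0.0392 + 1.3788 - 0.3147 + 1.7967 + 1.8703 + 2.0399) = -6.8102
Step 2: Compute augmented objective.
t*f(x) = 1.84*18.44 = 33.9296
Total = 33.9296 - 6.8102 = 27.1194


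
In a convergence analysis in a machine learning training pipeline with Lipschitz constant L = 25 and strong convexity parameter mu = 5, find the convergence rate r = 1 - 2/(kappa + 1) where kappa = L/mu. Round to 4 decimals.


Step 1: Compute the condition number.
kappa = L/mu = 25/5 = 5.0
Step 2: Compute the convergence rate.
r = 1 - 2/(kappa + 1) = 1 - 2*mu/(L + mu) = (L - mu)/(L + mu) = 20/30 = 0.6667


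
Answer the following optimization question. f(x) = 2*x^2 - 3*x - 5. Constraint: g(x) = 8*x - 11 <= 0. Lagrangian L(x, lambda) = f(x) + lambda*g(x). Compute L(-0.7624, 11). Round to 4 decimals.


Step 1: Evaluate f(x).
f(-0.7624) = 2*(-0.7624)^2 - 3*(-0.7624) - 5 = -1.5503
Step 2: Evaluate g(x).
g(-0.7624) = 8*-0.7624 - 11 = -17.0992
Step 3: Compute Lagrangian.
L = -1.5503 + 11*-17.0992 = -189.6415


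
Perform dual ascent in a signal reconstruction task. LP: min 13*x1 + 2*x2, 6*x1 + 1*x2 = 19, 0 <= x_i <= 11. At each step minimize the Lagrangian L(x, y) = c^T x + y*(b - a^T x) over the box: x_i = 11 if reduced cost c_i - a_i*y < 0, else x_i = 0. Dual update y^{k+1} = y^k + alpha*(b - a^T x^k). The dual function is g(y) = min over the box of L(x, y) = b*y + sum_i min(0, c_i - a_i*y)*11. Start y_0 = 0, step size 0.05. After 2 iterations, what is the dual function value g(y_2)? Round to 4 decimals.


Dual ascent for LP: min 13*x1 + 2*x2, 6*x1 + 1*x2 = 19, 0 <= x_i <= 11
Step 1: y^k = 0.0, reduced costs: (13.0, 2.0)
  x^k = (0.0, 0.0), subgradient = b - a^T x = 19.0
  y^{k+1} = 0.0 + 0.05*19.0 = 0.95
Step 2: y^k = 0.95, reduced costs: (7.3, 1.05)
  x^k = (0.0, 0.0), subgradient = b - a^T x = 19.0
  y^{k+1} = 0.95 + 0.05*19.0 = 1.9
Dual objective at y_2 = 1.9: reduced costs (1.6, 0.1), box minimizer x = (0.0, 0.0)
g(y_2) = b*y + (c1 - a1*y)*x1 + (c2 - a2*y)*x2 = 19*1.9 + 1.6*0.0 + 0.1*0.0 = 36.1 + 0.0 + 0.0 = 36.1


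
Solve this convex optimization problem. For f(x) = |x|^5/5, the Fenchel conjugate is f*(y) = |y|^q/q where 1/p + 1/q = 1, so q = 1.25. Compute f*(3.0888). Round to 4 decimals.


The conjugate exponent q satisfies 1/p + 1/q = 1.
p = 5, so q = 5/(5 - 1) = 1.25
|y|^q = 3.0888^1.25 = 4.0948
f*(3.0888) = 4.0948 / 1.25 = 3.2759


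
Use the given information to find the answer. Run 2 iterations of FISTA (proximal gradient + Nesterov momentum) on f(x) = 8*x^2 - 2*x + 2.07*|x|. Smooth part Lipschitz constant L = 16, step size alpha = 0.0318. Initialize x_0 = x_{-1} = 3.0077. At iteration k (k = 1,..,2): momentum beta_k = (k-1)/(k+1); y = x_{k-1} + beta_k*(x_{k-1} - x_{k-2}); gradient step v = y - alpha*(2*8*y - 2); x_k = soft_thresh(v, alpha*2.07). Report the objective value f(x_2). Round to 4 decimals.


FISTA on f(x) = 8*x^2 - 2*x + 2.07*|x|
L = 16, alpha = 0.0318
Iteration 1: beta = 0.0, y = 3.0077 + 0.0*(3.0077 - 3.0077) = 3.0077
  grad(y) = 46.1232, v = y - alpha*grad = 1.541
  prox(v) = soft_thresh(1.541, 0.0658) = 1.4752
Iteration 2: beta = 0.3333, y = 1.4752 + 0.3333*(1.4752 - 3.0077) = 0.9643
  grad(y) = 13.4289, v = y - alpha*grad = 0.5373
  prox(v) = soft_thresh(0.5373, 0.0658) = 0.4714
f(x_2) = 8*0.4714^2 - 2*0.4714 + 2.07*|0.4714| = 1.8111


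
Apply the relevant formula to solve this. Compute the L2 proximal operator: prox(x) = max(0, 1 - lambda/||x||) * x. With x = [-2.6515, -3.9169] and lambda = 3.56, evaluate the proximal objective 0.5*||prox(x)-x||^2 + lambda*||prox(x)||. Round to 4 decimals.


Step 1: Compute ||x||.
||x|| = 4.73
Step 2: Compute scaling factor.
scale = max(0, 1 - 3.56/4.73) = 0.2474
Step 3: prox(x) = [-0.6559, -0.9689]
||prox(x)|| = 1.17
Step 4: Proximal objective.
0.5*||prox-x||^2 = 6.3368
lambda*||prox|| = 4.1652
Total = 10.5019


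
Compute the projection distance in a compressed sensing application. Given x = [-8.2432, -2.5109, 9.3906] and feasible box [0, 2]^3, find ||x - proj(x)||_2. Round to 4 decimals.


Project each component onto [0, 2].
clip(-8.2432) = 0.0, clip(-2.5109) = 0.0, clip(9.3906) = 2.0
Projection = [0.0, 0.0, 2.0]
Squared diffs: [67.9503, 6.3046, 54.621]
Distance = sqrt(128.8759) = 11.3524


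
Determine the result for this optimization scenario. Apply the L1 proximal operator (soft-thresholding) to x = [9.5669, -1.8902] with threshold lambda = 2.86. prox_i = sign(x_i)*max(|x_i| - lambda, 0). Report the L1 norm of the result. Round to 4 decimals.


Soft-thresholding with lambda = 2.86:
prox(9.5669) = sign(9.5669)*max(|9.5669| - 2.86, 0) = 6.7069
prox(-1.8902) = sign(-1.8902)*max(|-1.8902| - 2.86, 0) = 0.0
prox(x) = [6.7069, 0.0]
||prox(x)||_1 = 6.7069 + 0.0 = 6.7069


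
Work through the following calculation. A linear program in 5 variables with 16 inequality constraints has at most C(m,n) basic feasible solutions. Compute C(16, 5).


Each vertex corresponds to some choice of n active constraints out of m, so the number of vertices is at most C(m, n) = m! / (n!(m-n)!).
m = 16, n = 5
Numerator: 16 * 15 * 14 * 13 * 12
Denominator: 5! = 120
C(16, 5) = 4368


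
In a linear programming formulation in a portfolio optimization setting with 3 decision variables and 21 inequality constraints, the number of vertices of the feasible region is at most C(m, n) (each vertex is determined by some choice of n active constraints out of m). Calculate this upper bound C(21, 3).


Each vertex corresponds to some choice of n active constraints out of m, so the number of vertices is at most C(m, n) = m! / (n!(m-n)!).
m = 21, n = 3
Numerator: 21 * 20 * 19
Denominator: 3! = 6
C(21, 3) = 1330


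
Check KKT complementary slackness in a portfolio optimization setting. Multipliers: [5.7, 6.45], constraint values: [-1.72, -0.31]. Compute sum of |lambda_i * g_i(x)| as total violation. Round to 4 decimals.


KKT complementary slackness check:
lambda_1 * g_1 = 5.7 * -1.72 = -9.804
lambda_2 * g_2 = 6.45 * -0.31 = -1.9995
Total violation = 9.804 + 1.9995 = 11.8035


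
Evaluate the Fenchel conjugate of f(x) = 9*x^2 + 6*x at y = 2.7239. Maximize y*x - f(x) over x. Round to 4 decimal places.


f*(y) = sup_x {y*x - a*x^2 - b*x} = sup_x {(y-b)*x - a*x^2}
FOC: (y - b) - 2a*x = 0 => x* = (y - b)/(2a)
x* = (2.7239 - 6)/(2*9) = -0.182
f*(2.7239) = (y-b)^2/(4a) = (2.7239 - 6)^2/(4*9)
= 10.7328/36 = 0.2981


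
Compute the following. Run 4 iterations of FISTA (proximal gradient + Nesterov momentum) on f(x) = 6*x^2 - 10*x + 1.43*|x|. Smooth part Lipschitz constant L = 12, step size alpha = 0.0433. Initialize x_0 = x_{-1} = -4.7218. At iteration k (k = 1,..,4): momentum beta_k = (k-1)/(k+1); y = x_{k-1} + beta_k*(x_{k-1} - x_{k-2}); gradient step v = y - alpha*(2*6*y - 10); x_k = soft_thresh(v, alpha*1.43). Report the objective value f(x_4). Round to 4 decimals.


FISTA on f(x) = 6*x^2 - 10*x + 1.43*|x|
L = 12, alpha = 0.0433
Iteration 1: beta = 0.0, y = -4.7218 + 0.0*(-4.7218 + 4.7218) = -4.7218
  grad(y) = -66.6616, v = y - alpha*grad = -1.8354
  prox(v) = soft_thresh(-1.8354, 0.0619) = -1.7734
Iteration 2: beta = 0.3333, y = -1.7734 + 0.3333*(-1.7734 + 4.7218) = -0.7906
  grad(y) = -19.4877, v = y - alpha*grad = 0.0532
  prox(v) = soft_thresh(0.0532, 0.0619) = 0.0
Iteration 3: beta = 0.5, y = 0.0 + 0.5*(0.0 + 1.7734) = 0.8867
  grad(y) = 0.6406, v = y - alpha*grad = 0.859
  prox(v) = soft_thresh(0.859, 0.0619) = 0.7971
Iteration 4: beta = 0.6, y = 0.7971 + 0.6*(0.7971 - 0.0) = 1.2753
  grad(y) = 5.3035, v = y - alpha*grad = 1.0457
  prox(v) = soft_thresh(1.0457, 0.0619) = 0.9837
f(x_4) = 6*0.9837^2 - 10*0.9837 + 1.43*|0.9837| = -2.6242


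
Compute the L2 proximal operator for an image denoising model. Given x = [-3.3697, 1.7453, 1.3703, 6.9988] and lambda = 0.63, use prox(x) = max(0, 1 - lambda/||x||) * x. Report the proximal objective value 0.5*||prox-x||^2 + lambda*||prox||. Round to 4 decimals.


Step 1: Compute ||x||.
||x|| = 8.0785
Step 2: Compute scaling factor.
scale = max(0, 1 - 0.63/8.0785) = 0.922
Step 3: prox(x) = [-3.1069, 1.6092, 1.2634, 6.453]
||prox(x)|| = 7.4485
Step 4: Proximal objective.
0.5*||prox-x||^2 = 0.1985
lambda*||prox|| = 4.6926
Total = 4.891


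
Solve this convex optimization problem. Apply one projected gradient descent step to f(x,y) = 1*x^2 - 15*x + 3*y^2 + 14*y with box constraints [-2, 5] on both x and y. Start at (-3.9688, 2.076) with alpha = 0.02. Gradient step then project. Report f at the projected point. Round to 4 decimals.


Step 1: Compute gradient at (-3.9688, 2.076).
grad_x = 2*1*-3.9688 - 15 = -22.9376
grad_y = 2*3*2.076 + 14 = 26.456
Step 2: Gradient step.
x_raw = -3.9688 - 0.02*-22.9376 = -3.51
y_raw = 2.076 - 0.02*26.456 = 1.5469
Step 3: Project onto [-2, 5].
x_proj = clip(-3.51) = -2.0
y_proj = clip(1.5469) = 1.5469
Step 4: Evaluate f.
f(-2.0, 1.5469) = 62.8348


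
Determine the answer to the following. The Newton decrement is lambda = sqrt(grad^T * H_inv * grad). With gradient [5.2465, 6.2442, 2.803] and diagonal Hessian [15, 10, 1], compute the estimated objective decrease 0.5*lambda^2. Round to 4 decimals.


Step 1: H is diagonal, so H^(-1) * g = [0.3498, 0.6244, 2.803].
Step 2: g^T H^(-1) g = sum_i g_i^2 / H_ii
  = (5.2465)^2/15 + (6.2442)^2/10 + (2.803)^2/1
  = 1.8351 + 3.899 + 7.8568 = 13.5909
Step 3: Objective decrease = 0.5 * g^T H^(-1) g = 6.7954


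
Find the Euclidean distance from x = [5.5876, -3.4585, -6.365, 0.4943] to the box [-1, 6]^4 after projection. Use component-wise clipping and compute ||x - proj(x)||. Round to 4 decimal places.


Project each component onto [-1, 6].
clip(5.5876) = 5.5876, clip(-3.4585) = -1.0, clip(-6.365) = -1.0, clip(0.4943) = 0.4943
Projection = [5.5876, -1.0, -1.0, 0.4943]
Squared diffs: [0.0, 6.0442, 28.7832, 0.0]
Distance = sqrt(34.8274) = 5.9015


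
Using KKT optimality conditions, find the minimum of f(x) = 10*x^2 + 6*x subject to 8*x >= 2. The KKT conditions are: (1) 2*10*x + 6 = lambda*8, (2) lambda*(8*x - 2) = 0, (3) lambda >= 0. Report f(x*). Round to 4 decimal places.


Step 1: Try lambda = 0 (constraint inactive).
x_unc = -6/(2*10) = -0.3
Check: 8*-0.3 = -2.4 < 2 -- violated!
Step 2: Constraint must be active: 8*x = 2
x* = 2/8 = 0.25
lambda = (2*10*0.25 + 6)/8 = 1.375
Step 3: Compute optimal value.
f(x*) = 10*0.25^2 + 6*0.25 = 2.125


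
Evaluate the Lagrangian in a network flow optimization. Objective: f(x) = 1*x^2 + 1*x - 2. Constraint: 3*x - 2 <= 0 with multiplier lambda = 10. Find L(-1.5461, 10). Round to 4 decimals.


Step 1: Evaluate f(x).
f(-1.5461) = 1*(-1.5461)^2 + 1*(-1.5461) - 2 = -1.1557
Step 2: Evaluate g(x).
g(-1.5461) = 3*-1.5461 - 2 = -6.6383
Step 3: Compute Lagrangian.
L = -1.1557 + 10*-6.6383 = -67.5387


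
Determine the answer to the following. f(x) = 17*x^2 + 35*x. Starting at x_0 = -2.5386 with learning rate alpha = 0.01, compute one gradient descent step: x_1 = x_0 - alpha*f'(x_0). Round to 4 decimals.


We compute the gradient at x_0 and apply the update.
f'(x) = 34*x + 35
f'(-2.5386) = 34*-2.5386 + 35 = -51.3124
x_1 = -2.5386 - 0.01*-51.3124 = -2.0255


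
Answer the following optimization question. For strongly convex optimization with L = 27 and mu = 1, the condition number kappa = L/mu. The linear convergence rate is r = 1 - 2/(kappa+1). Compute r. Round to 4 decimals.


Step 1: Compute the condition number.
kappa = L/mu = 27/1 = 27.0
Step 2: Compute the convergence rate.
r = 1 - 2/(kappa + 1) = 1 - 2*mu/(L + mu) = (L - mu)/(L + mu) = 26/28 = 0.9286


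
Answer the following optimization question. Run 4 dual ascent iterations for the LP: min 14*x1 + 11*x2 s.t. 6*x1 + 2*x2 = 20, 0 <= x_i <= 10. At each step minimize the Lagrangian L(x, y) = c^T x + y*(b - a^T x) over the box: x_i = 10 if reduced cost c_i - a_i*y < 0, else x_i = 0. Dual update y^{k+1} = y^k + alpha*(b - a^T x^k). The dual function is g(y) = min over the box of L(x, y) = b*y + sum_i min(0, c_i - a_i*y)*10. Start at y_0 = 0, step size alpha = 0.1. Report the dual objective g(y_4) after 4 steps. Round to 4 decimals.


Dual ascent for LP: min 14*x1 + 11*x2, 6*x1 + 2*x2 = 20, 0 <= x_i <= 10
Step 1: y^k = 0.0, reduced costs: (14.0, 11.0)
  x^k = (0.0, 0.0), subgradient = b - a^T x = 20.0
  y^{k+1} = 0.0 + 0.1*20.0 = 2.0
Step 2: y^k = 2.0, reduced costs: (2.0, 7.0)
  x^k = (0.0, 0.0), subgradient = b - a^T x = 20.0
  y^{k+1} = 2.0 + 0.1*20.0 = 4.0
Step 3: y^k = 4.0, reduced costs: (-10.0, 3.0)
  x^k = (10.0, 0.0), subgradient = b - a^T x = -40.0
  y^{k+1} = 4.0 + 0.1*-40.0 = 0.0
Step 4: y^k = 0.0, reduced costs: (14.0, 11.0)
  x^k = (0.0, 0.0), subgradient = b - a^T x = 20.0
  y^{k+1} = 0.0 + 0.1*20.0 = 2.0
Dual objective at y_4 = 2.0: reduced costs (2.0, 7.0), box minimizer x = (0.0, 0.0)
g(y_4) = b*y + (c1 - a1*y)*x1 + (c2 - a2*y)*x2 = 20*2.0 + 2.0*0.0 + 7.0*0.0 = 40.0 + 0.0 + 0.0 = 40.0


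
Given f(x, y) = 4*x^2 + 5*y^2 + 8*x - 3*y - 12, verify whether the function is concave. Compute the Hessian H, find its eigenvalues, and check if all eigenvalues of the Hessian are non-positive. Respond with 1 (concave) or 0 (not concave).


The Hessian of f(x,y) = 4*x^2 + 5*y^2 + 8*x - 3*y - 12 is:
H = [[8, 0], [0, 10]]
Trace = 8 + 10 = 18
Determinant = 8*10 - (0)^2 = 80
Discriminant = (18)^2 - 4*80 = 4.0
Eigenvalues: lambda_1 = 8.0, lambda_2 = 10.0
The function is not concave.

0


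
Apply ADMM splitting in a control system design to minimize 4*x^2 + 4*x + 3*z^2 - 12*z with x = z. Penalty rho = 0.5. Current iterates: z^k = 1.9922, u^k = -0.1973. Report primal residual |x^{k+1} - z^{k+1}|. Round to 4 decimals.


ADMM iteration with rho = 0.5, z^k = 1.9922, u^k = -0.1973
Step 1: x-update.
Minimize 4*x^2 + 4*x + (0.5/2)*(x - 1.9922 - 0.1973)^2
FOC: (2*4 + 0.5)*x = -4 + 0.5*(1.9922 + 0.1973)
x^{k+1} = -0.3418
Step 2: z-update.
Minimize 3*z^2 - 12*z + (0.5/2)*(-0.3418 - z - 0.1973)^2
FOC: (2*3 + 0.5)*z = 12 + 0.5*(-0.3418 - 0.1973)
z^{k+1} = 1.8047
Step 3: u-update.
u^{k+1} = -0.1973 - 0.3418 - 1.8047 = -2.3438
Step 4: Primal residual = |-0.3418 - 1.8047| = 2.1465


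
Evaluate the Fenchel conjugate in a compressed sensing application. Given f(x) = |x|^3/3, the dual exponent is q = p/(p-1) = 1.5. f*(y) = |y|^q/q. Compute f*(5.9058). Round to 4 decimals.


The conjugate exponent q satisfies 1/p + 1/q = 1.
p = 3, so q = 3/(3 - 1) = 1.5
|y|^q = 5.9058^1.5 = 14.3522
f*(5.9058) = 14.3522 / 1.5 = 9.5681


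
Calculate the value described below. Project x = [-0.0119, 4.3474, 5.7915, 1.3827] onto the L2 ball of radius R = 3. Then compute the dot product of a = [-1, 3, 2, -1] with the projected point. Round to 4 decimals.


Step 1: Compute ||x|| (intermediates to 6 decimals).
||x|| = sqrt((-0.0119)^2 + 4.3474^2 + 5.7915^2 + 1.3827^2) = 7.372473
Step 2: Project.
Since ||x|| > R, scale = R/||x|| = 3/7.372473 = 0.406919, proj(x) = scale * x
proj(x) = [-0.004842, 1.76904, 2.356671, 0.562647]
Step 3: Dot product.
a^T * proj(x) = -1*(-0.004842) + 3*1.76904 + 2*2.356671 - 1*0.562647 = 9.4627


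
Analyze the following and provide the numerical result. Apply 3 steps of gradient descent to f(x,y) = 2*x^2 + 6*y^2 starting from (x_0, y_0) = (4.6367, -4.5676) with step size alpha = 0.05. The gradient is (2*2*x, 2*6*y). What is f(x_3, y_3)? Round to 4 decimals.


Gradient descent on f(x,y) = 2*x^2 + 6*y^2.
Starting point: (4.6367, -4.5676), alpha = 0.05
Step 1: grad_x = 2*2*4.6367 = 18.5468, grad_y = 2*6*-4.5676 = -54.8112
  x_1 = 4.6367 - 0.05*18.5468 = 3.7094
  y_1 = -4.5676 - 0.05*-54.8112 = -1.827
Step 2: grad_x = 2*2*3.7094 = 14.8374, grad_y = 2*6*-1.827 = -21.9245
  x_2 = 3.7094 - 0.05*14.8374 = 2.9675
  y_2 = -1.827 - 0.05*-21.9245 = -0.7308
Step 3: grad_x = 2*2*2.9675 = 11.87, grad_y = 2*6*-0.7308 = -8.7698
  x_3 = 2.9675 - 0.05*11.87 = 2.374
  y_3 = -0.7308 - 0.05*-8.7698 = -0.2923
f(2.374, -0.2923) = 2*2.374^2 + 6*(-0.2923)^2 = 11.7844


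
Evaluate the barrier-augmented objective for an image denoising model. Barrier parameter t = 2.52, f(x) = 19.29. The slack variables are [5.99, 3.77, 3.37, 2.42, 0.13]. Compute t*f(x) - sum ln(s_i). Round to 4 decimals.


Step 1: Compute log-barrier.
ln values: [1.7901, 1.3271, 1.2149, 0.8838, -2.0402]
phi = -(1.7901 + 1.3271 + 1.2149 + 0.8838 - 2.0402) = -3.1756
Step 2: Compute augmented objective.
t*f(x) = 2.52*19.29 = 48.6108
Total = 48.6108 - 3.1756 = 45.4352


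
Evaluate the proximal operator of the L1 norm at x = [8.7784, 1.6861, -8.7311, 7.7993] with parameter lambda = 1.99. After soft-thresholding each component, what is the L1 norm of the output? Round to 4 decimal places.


Soft-thresholding with lambda = 1.99:
prox(8.7784) = sign(8.7784)*max(|8.7784| - 1.99, 0) = 6.7884
prox(1.6861) = sign(1.6861)*max(|1.6861| - 1.99, 0) = 0.0
prox(-8.7311) = sign(-8.7311)*max(|-8.7311| - 1.99, 0) = -6.7411
prox(7.7993) = sign(7.7993)*max(|7.7993| - 1.99, 0) = 5.8093
prox(x) = [6.7884, 0.0, -6.7411, 5.8093]
||prox(x)||_1 = 6.7884 + 0.0 + 6.7411 + 5.8093 = 19.3388


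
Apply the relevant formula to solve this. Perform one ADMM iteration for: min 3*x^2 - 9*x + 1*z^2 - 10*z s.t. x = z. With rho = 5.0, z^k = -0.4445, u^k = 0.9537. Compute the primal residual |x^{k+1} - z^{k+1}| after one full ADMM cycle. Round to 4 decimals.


ADMM iteration with rho = 5.0, z^k = -0.4445, u^k = 0.9537
Step 1: x-update.
Minimize 3*x^2 - 9*x + (5.0/2)*(x + 0.4445 + 0.9537)^2
FOC: (2*3 + 5.0)*x = 9 + 5.0*(-0.4445 - 0.9537)
x^{k+1} = 0.1826
Step 2: z-update.
Minimize 1*z^2 - 10*z + (5.0/2)*(0.1826 - z + 0.9537)^2
FOC: (2*1 + 5.0)*z = 10 + 5.0*(0.1826 + 0.9537)
z^{k+1} = 2.2402
Step 3: u-update.
u^{k+1} = 0.9537 + 0.1826 - 2.2402 = -1.1039
Step 4: Primal residual = |0.1826 - 2.2402| = 2.0576


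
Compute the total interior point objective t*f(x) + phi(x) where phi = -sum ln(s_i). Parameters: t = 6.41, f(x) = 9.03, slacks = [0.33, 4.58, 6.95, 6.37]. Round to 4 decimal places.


Step 1: Compute log-barrier.
ln values: [-1.1087, 1.5217, 1.9387, 1.8516]
phi = -(-1.1087 + 1.5217 + 1.9387 + 1.8516) = -4.2034
Step 2: Compute augmented objective.
t*f(x) = 6.41*9.03 = 57.8823
Total = 57.8823 - 4.2034 = 53.6789


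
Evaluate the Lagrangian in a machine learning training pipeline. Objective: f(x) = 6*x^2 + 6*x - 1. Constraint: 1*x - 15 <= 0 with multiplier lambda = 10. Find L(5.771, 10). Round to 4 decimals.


Step 1: Evaluate f(x).
f(5.771) = 6*5.771^2 + 6*5.771 - 1 = 233.4526
Step 2: Evaluate g(x).
g(5.771) = 1*5.771 - 15 = -9.229
Step 3: Compute Lagrangian.
L = 233.4526 + 10*-9.229 = 141.1626


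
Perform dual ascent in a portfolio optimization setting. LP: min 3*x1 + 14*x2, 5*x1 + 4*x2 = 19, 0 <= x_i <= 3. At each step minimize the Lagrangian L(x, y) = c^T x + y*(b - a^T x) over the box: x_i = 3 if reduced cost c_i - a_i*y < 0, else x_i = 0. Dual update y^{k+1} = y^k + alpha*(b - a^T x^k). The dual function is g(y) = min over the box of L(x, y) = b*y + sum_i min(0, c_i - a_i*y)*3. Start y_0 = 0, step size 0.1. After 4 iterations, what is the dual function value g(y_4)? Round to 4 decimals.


Dual ascent for LP: min 3*x1 + 14*x2, 5*x1 + 4*x2 = 19, 0 <= x_i <= 3
Step 1: y^k = 0.0, reduced costs: (3.0, 14.0)
  x^k = (0.0, 0.0), subgradient = b - a^T x = 19.0
  y^{k+1} = 0.0 + 0.1*19.0 = 1.9
Step 2: y^k = 1.9, reduced costs: (-6.5, 6.4)
  x^k = (3.0, 0.0), subgradient = b - a^T x = 4.0
  y^{k+1} = 1.9 + 0.1*4.0 = 2.3
Step 3: y^k = 2.3, reduced costs: (-8.5, 4.8)
  x^k = (3.0, 0.0), subgradient = b - a^T x = 4.0
  y^{k+1} = 2.3 + 0.1*4.0 = 2.7
Step 4: y^k = 2.7, reduced costs: (-10.5, 3.2)
  x^k = (3.0, 0.0), subgradient = b - a^T x = 4.0
  y^{k+1} = 2.7 + 0.1*4.0 = 3.1
Dual objective at y_4 = 3.1: reduced costs (-12.5, 1.6), box minimizer x = (3.0, 0.0)
g(y_4) = b*y + (c1 - a1*y)*x1 + (c2 - a2*y)*x2 = 19*3.1 + (-12.5)*3.0 + 1.6*0.0 = 58.9 - 37.5 + 0.0 = 21.4


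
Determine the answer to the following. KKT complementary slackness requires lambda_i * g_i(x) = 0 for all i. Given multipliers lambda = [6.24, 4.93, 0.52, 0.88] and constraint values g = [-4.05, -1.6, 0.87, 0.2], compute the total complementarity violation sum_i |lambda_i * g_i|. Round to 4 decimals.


KKT complementary slackness check:
lambda_1 * g_1 = 6.24 * -4.05 = -25.272
lambda_2 * g_2 = 4.93 * -1.6 = -7.888
lambda_3 * g_3 = 0.52 * 0.87 = 0.4524
lambda_4 * g_4 = 0.88 * 0.2 = 0.176
Total violation = 25.272 + 7.888 + 0.4524 + 0.176 = 33.7884


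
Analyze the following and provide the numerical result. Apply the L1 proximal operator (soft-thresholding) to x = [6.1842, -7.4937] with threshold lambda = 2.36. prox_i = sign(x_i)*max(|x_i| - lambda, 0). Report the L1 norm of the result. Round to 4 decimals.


Soft-thresholding with lambda = 2.36:
prox(6.1842) = sign(6.1842)*max(|6.1842| - 2.36, 0) = 3.8242
prox(-7.4937) = sign(-7.4937)*max(|-7.4937| - 2.36, 0) = -5.1337
prox(x) = [3.8242, -5.1337]
||prox(x)||_1 = 3.8242 + 5.1337 = 8.9579


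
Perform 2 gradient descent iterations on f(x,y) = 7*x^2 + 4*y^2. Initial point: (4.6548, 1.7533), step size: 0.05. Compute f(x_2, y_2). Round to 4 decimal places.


Gradient descent on f(x,y) = 7*x^2 + 4*y^2.
Starting point: (4.6548, 1.7533), alpha = 0.05
Step 1: grad_x = 2*7*4.6548 = 65.1672, grad_y = 2*4*1.7533 = 14.0264
  x_1 = 4.6548 - 0.05*65.1672 = 1.3964
  y_1 = 1.7533 - 0.05*14.0264 = 1.052
Step 2: grad_x = 2*7*1.3964 = 19.5502, grad_y = 2*4*1.052 = 8.4158
  x_2 = 1.3964 - 0.05*19.5502 = 0.4189
  y_2 = 1.052 - 0.05*8.4158 = 0.6312
f(0.4189, 0.6312) = 7*0.4189^2 + 4*0.6312^2 = 2.8221


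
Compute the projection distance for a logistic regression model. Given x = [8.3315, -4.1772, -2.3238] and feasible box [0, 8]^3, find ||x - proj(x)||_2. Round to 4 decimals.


Project each component onto [0, 8].
clip(8.3315) = 8.0, clip(-4.1772) = 0.0, clip(-2.3238) = 0.0
Projection = [8.0, 0.0, 0.0]
Squared diffs: [0.1099, 17.449, 5.4]
Distance = sqrt(22.9589) = 4.7915
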